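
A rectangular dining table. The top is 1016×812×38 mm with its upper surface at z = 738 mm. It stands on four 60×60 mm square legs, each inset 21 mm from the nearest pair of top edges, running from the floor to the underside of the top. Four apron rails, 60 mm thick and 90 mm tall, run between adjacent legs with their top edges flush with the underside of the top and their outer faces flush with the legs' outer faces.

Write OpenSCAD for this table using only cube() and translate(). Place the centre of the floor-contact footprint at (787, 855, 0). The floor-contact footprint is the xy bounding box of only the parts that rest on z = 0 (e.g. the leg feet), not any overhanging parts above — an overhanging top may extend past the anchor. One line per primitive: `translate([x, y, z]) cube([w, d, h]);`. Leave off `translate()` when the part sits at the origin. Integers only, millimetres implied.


translate([279, 449, 700]) cube([1016, 812, 38]);
translate([300, 470, 0]) cube([60, 60, 700]);
translate([1214, 470, 0]) cube([60, 60, 700]);
translate([300, 1180, 0]) cube([60, 60, 700]);
translate([1214, 1180, 0]) cube([60, 60, 700]);
translate([360, 470, 610]) cube([854, 60, 90]);
translate([360, 1180, 610]) cube([854, 60, 90]);
translate([300, 530, 610]) cube([60, 650, 90]);
translate([1214, 530, 610]) cube([60, 650, 90]);


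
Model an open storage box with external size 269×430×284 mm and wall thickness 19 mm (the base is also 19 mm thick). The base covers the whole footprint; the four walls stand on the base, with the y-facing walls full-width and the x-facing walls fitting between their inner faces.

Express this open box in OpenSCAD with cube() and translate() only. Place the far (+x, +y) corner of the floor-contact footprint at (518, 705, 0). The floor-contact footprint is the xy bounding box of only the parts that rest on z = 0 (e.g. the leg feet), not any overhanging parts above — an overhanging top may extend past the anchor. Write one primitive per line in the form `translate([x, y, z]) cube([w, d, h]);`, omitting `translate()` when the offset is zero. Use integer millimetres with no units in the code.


translate([249, 275, 0]) cube([269, 430, 19]);
translate([249, 275, 19]) cube([269, 19, 265]);
translate([249, 686, 19]) cube([269, 19, 265]);
translate([249, 294, 19]) cube([19, 392, 265]);
translate([499, 294, 19]) cube([19, 392, 265]);


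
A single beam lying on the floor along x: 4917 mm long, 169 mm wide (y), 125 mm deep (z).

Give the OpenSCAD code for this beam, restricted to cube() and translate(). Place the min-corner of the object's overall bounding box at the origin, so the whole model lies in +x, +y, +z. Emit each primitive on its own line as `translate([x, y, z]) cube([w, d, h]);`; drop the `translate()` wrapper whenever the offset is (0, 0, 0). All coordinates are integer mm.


cube([4917, 169, 125]);


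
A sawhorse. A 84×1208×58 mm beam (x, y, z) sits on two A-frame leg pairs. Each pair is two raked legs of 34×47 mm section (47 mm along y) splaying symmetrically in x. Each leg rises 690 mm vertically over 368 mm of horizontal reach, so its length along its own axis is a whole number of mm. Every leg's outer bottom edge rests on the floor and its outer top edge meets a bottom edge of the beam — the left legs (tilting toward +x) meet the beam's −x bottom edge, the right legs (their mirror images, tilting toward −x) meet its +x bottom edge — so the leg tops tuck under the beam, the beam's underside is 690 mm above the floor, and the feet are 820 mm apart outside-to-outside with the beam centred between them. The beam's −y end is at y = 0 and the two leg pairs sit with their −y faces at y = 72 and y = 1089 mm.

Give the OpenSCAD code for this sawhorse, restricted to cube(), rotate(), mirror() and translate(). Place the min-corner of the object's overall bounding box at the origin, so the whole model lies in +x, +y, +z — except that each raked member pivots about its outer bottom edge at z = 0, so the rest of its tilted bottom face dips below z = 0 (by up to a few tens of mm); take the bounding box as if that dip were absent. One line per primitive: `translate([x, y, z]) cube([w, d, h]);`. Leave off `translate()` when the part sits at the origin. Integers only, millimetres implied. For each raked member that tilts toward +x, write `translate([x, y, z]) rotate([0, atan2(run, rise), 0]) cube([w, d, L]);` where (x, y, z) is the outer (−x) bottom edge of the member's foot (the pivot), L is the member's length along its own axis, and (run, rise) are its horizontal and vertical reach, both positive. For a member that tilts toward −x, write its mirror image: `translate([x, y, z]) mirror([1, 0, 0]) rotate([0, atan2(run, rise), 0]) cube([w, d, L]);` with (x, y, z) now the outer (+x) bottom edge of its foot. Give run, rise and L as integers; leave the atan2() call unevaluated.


translate([368, 0, 690]) cube([84, 1208, 58]);
translate([0, 72, 0]) rotate([0, atan2(368, 690), 0]) cube([34, 47, 782]);
translate([820, 72, 0]) mirror([1, 0, 0]) rotate([0, atan2(368, 690), 0]) cube([34, 47, 782]);
translate([0, 1089, 0]) rotate([0, atan2(368, 690), 0]) cube([34, 47, 782]);
translate([820, 1089, 0]) mirror([1, 0, 0]) rotate([0, atan2(368, 690), 0]) cube([34, 47, 782]);


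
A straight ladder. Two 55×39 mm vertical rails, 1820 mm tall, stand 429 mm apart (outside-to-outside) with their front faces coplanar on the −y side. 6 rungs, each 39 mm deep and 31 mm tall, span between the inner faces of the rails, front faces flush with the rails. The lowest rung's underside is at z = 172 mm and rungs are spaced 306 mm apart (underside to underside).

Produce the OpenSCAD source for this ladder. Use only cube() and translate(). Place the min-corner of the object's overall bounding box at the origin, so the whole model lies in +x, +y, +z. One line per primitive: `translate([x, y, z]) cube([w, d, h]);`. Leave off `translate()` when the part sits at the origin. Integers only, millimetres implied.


cube([55, 39, 1820]);
translate([374, 0, 0]) cube([55, 39, 1820]);
translate([55, 0, 172]) cube([319, 39, 31]);
translate([55, 0, 478]) cube([319, 39, 31]);
translate([55, 0, 784]) cube([319, 39, 31]);
translate([55, 0, 1090]) cube([319, 39, 31]);
translate([55, 0, 1396]) cube([319, 39, 31]);
translate([55, 0, 1702]) cube([319, 39, 31]);


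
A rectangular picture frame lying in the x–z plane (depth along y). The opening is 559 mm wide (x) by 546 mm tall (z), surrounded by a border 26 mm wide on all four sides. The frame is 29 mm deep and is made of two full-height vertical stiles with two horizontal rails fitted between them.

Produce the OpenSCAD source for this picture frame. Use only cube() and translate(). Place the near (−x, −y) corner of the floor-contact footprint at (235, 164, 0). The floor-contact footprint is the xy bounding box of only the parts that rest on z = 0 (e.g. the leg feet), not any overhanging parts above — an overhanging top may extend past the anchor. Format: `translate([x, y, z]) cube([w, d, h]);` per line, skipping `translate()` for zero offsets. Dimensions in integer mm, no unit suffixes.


translate([235, 164, 0]) cube([26, 29, 598]);
translate([820, 164, 0]) cube([26, 29, 598]);
translate([261, 164, 0]) cube([559, 29, 26]);
translate([261, 164, 572]) cube([559, 29, 26]);


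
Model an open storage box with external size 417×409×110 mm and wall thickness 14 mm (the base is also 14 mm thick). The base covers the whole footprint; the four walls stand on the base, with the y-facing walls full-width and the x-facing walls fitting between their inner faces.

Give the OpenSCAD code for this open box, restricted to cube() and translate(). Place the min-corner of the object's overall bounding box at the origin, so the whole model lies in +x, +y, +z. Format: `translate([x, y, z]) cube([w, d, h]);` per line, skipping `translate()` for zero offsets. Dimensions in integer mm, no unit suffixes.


cube([417, 409, 14]);
translate([0, 0, 14]) cube([417, 14, 96]);
translate([0, 395, 14]) cube([417, 14, 96]);
translate([0, 14, 14]) cube([14, 381, 96]);
translate([403, 14, 14]) cube([14, 381, 96]);


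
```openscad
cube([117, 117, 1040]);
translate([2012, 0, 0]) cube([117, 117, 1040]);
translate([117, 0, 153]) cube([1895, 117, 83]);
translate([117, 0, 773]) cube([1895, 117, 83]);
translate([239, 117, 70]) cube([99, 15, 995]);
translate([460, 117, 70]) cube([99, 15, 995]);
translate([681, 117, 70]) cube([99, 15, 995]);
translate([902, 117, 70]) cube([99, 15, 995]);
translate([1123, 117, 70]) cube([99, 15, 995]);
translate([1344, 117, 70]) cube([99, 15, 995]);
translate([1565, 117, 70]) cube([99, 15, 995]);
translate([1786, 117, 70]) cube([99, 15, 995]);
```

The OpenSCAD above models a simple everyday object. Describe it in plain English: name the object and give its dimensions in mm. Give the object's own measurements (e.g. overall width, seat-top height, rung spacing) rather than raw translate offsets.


A fence section. Two 117×117 mm posts, 1040 mm tall, stand on the floor with a clear span of 1895 mm between their inner faces. Two horizontal rails of 117×83 mm section span the gap between the posts with their undersides at z = 153 mm and z = 773 mm, flush with the posts' −y face. 8 pickets, each 99 mm wide, 15 mm thick and 995 mm tall, are fixed to the +y face of the rails with their bottoms at z = 70 mm, spaced across the span with a 122 mm gap after the −x post and between neighbouring pickets, with 127 mm left before the +x post.


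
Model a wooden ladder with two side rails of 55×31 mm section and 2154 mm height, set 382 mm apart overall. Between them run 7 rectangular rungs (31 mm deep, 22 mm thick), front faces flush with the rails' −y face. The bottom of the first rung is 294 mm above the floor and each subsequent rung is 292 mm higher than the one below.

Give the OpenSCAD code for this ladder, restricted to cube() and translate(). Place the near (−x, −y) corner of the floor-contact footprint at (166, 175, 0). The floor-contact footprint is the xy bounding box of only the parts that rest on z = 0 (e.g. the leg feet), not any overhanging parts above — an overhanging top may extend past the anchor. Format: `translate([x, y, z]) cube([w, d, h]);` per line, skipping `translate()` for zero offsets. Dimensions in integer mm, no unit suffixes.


// rung span = 382 - 2*55 = 272
// rung[k] z = 294 + k*292
translate([166, 175, 0]) cube([55, 31, 2154]);
translate([493, 175, 0]) cube([55, 31, 2154]);
translate([221, 175, 294]) cube([272, 31, 22]);
translate([221, 175, 586]) cube([272, 31, 22]);
translate([221, 175, 878]) cube([272, 31, 22]);
translate([221, 175, 1170]) cube([272, 31, 22]);
translate([221, 175, 1462]) cube([272, 31, 22]);
translate([221, 175, 1754]) cube([272, 31, 22]);
translate([221, 175, 2046]) cube([272, 31, 22]);


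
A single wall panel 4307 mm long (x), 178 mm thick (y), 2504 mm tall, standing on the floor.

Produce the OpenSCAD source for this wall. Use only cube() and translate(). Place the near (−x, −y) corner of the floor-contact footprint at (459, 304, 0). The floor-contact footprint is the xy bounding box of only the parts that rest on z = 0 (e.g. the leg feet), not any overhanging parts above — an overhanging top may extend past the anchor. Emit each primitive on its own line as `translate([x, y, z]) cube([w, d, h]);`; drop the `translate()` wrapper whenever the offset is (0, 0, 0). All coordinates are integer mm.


translate([459, 304, 0]) cube([4307, 178, 2504]);


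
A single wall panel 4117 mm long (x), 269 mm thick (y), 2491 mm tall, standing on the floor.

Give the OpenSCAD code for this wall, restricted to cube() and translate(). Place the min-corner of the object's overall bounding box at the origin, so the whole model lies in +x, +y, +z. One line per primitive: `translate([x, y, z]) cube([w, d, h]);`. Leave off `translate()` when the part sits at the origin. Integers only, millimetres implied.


cube([4117, 269, 2491]);


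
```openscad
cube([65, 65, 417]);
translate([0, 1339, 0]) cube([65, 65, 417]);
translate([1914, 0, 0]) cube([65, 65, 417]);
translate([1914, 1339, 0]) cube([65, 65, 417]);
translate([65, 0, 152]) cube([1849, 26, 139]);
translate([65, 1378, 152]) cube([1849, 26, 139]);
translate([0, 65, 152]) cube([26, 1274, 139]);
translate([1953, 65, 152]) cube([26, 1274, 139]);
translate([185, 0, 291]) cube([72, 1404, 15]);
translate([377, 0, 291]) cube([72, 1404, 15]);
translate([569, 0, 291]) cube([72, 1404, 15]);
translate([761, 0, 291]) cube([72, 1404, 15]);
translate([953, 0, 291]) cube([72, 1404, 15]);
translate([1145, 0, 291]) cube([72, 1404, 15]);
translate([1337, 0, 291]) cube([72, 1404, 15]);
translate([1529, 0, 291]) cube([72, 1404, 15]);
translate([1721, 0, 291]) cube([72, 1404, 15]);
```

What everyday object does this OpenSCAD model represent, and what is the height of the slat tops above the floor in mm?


A bed frame. The slat-top height is 306 mm.

Four posts, four rails, and a row of slats — a bed frame. Slats sit on the rails at z = 152 + 139 = 291; with slat thickness 15, the top is 306 mm.


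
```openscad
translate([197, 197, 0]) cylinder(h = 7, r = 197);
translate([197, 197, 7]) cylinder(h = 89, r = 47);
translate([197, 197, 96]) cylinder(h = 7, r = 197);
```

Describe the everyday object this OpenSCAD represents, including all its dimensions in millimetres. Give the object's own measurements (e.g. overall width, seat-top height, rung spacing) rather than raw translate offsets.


A spool: two coaxial disc flanges of radius 197 mm and thickness 7 mm, joined by a core cylinder of radius 47 mm and height 89 mm. The lower flange rests on z = 0 and the three cylinders share a vertical axis.


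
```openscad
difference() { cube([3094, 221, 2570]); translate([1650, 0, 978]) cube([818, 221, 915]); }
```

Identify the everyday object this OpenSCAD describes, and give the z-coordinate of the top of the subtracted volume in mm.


A wall with a window opening. The window head height is 1893 mm.

A wall with a rectangular opening subtracted — a window. Sill at z = 978, opening 915 mm tall, so the head is at 978 + 915 = 1893 mm.


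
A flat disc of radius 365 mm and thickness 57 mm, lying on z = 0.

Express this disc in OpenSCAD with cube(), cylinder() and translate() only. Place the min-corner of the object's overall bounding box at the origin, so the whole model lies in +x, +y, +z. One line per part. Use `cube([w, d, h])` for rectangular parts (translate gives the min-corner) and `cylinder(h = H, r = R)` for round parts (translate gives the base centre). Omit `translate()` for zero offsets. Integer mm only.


translate([365, 365, 0]) cylinder(h = 57, r = 365);


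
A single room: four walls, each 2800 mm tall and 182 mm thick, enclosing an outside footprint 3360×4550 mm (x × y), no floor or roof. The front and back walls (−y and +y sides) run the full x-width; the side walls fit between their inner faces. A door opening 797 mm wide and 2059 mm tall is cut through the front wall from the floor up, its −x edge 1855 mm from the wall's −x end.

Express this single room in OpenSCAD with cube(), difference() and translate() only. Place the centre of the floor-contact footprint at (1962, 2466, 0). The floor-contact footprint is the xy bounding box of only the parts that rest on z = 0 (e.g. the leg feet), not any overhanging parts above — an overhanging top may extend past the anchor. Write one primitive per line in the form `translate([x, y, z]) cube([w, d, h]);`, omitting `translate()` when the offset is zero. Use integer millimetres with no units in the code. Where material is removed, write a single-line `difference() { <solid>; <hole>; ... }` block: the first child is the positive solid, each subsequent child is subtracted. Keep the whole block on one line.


difference() { translate([282, 191, 0]) cube([3360, 182, 2800]); translate([2137, 191, 0]) cube([797, 182, 2059]); }
translate([282, 4559, 0]) cube([3360, 182, 2800]);
translate([282, 373, 0]) cube([182, 4186, 2800]);
translate([3460, 373, 0]) cube([182, 4186, 2800]);


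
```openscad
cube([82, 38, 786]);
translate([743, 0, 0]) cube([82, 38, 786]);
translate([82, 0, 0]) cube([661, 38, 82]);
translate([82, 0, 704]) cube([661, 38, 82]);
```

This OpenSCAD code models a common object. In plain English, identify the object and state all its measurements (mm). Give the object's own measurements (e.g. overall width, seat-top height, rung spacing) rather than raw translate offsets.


A rectangular picture frame lying in the x–z plane (depth along y). The opening is 661 mm wide (x) by 622 mm tall (z), surrounded by a border 82 mm wide on all four sides. The frame is 38 mm deep and is made of two full-height vertical stiles with two horizontal rails fitted between them.


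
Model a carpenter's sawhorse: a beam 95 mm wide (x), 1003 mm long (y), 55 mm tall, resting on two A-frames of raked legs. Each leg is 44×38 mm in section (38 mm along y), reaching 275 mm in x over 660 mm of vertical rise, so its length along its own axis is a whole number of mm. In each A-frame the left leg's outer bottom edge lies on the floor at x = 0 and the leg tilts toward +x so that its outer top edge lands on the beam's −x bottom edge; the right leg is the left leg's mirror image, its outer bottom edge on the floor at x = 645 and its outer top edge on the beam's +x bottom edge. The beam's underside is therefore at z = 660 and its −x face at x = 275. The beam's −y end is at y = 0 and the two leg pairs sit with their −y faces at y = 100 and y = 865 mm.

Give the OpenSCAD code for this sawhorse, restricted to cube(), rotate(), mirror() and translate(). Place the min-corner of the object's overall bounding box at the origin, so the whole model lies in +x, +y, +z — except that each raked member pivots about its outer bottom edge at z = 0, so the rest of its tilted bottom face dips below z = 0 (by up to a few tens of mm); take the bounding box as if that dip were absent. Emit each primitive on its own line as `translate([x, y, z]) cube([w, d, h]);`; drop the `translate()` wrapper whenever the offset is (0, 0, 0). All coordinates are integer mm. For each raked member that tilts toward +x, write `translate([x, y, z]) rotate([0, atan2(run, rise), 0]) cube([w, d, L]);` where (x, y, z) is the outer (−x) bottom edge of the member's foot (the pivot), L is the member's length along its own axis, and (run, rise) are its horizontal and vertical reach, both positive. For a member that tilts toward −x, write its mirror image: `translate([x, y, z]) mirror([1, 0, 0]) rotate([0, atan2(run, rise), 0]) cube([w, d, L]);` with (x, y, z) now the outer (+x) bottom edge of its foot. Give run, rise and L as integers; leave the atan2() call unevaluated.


translate([275, 0, 660]) cube([95, 1003, 55]);
translate([0, 100, 0]) rotate([0, atan2(275, 660), 0]) cube([44, 38, 715]);
translate([645, 100, 0]) mirror([1, 0, 0]) rotate([0, atan2(275, 660), 0]) cube([44, 38, 715]);
translate([0, 865, 0]) rotate([0, atan2(275, 660), 0]) cube([44, 38, 715]);
translate([645, 865, 0]) mirror([1, 0, 0]) rotate([0, atan2(275, 660), 0]) cube([44, 38, 715]);


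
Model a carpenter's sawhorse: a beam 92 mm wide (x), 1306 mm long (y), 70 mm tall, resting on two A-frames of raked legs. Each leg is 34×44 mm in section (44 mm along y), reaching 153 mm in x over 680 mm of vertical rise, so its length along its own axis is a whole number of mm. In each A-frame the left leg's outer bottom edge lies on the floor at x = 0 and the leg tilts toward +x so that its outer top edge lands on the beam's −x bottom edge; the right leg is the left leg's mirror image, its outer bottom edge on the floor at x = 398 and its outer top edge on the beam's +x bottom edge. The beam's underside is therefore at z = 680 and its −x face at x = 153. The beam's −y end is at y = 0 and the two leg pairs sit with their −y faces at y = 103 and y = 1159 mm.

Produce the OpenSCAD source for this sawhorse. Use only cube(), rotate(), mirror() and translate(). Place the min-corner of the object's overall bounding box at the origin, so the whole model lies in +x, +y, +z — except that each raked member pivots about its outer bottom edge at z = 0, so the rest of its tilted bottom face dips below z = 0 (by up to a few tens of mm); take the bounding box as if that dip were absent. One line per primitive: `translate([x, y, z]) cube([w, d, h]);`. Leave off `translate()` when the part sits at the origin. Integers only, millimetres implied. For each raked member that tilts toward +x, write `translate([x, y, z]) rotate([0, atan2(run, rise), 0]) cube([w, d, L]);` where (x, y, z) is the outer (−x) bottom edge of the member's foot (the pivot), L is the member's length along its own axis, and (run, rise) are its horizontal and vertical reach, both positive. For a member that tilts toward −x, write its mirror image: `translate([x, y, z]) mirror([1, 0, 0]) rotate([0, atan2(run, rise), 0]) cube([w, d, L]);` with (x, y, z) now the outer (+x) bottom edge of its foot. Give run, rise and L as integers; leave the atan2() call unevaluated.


translate([153, 0, 680]) cube([92, 1306, 70]);
translate([0, 103, 0]) rotate([0, atan2(153, 680), 0]) cube([34, 44, 697]);
translate([398, 103, 0]) mirror([1, 0, 0]) rotate([0, atan2(153, 680), 0]) cube([34, 44, 697]);
translate([0, 1159, 0]) rotate([0, atan2(153, 680), 0]) cube([34, 44, 697]);
translate([398, 1159, 0]) mirror([1, 0, 0]) rotate([0, atan2(153, 680), 0]) cube([34, 44, 697]);


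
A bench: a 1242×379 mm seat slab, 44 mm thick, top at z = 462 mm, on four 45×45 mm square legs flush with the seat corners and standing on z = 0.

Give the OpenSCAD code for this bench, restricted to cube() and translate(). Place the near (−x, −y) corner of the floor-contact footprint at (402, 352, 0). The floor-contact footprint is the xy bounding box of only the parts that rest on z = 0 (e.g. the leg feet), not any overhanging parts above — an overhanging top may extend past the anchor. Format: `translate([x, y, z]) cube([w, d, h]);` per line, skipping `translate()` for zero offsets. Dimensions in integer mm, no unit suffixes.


translate([402, 352, 418]) cube([1242, 379, 44]);
translate([402, 352, 0]) cube([45, 45, 418]);
translate([402, 686, 0]) cube([45, 45, 418]);
translate([1599, 352, 0]) cube([45, 45, 418]);
translate([1599, 686, 0]) cube([45, 45, 418]);


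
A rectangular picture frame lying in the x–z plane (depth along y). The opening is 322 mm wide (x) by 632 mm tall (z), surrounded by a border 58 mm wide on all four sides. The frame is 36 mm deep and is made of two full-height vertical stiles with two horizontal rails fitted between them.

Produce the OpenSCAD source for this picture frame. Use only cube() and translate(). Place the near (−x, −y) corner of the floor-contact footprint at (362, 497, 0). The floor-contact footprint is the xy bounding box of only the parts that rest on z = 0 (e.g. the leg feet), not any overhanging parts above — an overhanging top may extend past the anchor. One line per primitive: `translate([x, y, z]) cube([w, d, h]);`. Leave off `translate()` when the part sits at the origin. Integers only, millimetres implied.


translate([362, 497, 0]) cube([58, 36, 748]);
translate([742, 497, 0]) cube([58, 36, 748]);
translate([420, 497, 0]) cube([322, 36, 58]);
translate([420, 497, 690]) cube([322, 36, 58]);


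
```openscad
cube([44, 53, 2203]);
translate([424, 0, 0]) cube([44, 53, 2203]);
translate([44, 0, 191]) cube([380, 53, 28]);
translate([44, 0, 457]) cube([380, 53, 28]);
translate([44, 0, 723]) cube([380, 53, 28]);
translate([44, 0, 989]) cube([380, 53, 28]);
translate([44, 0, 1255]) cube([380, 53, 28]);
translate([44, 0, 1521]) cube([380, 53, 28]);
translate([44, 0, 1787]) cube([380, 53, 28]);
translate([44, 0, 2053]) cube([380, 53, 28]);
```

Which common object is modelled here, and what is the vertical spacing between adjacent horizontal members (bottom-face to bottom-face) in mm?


A ladder. The rung spacing is 266 mm.

Two tall 44×53 posts with 8 short bars between them — a ladder. Adjacent rungs sit at z = 191 and z = 457, so the spacing is 457 − 191 = 266 mm.


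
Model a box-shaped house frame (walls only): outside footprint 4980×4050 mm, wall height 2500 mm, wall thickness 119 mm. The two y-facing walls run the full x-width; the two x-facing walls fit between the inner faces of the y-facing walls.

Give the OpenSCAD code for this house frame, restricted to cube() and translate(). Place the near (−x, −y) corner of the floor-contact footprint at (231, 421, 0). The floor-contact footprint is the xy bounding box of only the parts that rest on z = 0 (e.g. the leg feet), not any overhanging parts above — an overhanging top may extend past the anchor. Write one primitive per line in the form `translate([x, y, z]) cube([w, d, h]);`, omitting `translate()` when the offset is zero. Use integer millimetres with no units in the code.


translate([231, 421, 0]) cube([4980, 119, 2500]);
translate([231, 4352, 0]) cube([4980, 119, 2500]);
translate([231, 540, 0]) cube([119, 3812, 2500]);
translate([5092, 540, 0]) cube([119, 3812, 2500]);


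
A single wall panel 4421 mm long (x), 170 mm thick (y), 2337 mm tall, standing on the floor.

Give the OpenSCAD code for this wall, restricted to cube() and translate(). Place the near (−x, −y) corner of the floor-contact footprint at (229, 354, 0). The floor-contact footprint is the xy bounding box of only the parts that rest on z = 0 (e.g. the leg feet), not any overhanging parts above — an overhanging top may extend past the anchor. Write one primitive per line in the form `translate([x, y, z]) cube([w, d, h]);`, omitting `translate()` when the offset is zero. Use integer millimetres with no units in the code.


translate([229, 354, 0]) cube([4421, 170, 2337]);


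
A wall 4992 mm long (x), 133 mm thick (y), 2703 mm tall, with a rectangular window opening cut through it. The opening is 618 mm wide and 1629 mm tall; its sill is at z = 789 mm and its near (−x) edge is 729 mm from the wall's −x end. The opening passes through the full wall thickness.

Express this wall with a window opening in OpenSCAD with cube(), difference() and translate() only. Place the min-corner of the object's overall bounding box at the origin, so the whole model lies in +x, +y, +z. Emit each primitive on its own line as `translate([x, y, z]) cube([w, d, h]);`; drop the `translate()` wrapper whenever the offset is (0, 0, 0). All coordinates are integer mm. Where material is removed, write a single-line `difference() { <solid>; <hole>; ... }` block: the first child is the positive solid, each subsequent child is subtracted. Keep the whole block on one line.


difference() { cube([4992, 133, 2703]); translate([729, 0, 789]) cube([618, 133, 1629]); }


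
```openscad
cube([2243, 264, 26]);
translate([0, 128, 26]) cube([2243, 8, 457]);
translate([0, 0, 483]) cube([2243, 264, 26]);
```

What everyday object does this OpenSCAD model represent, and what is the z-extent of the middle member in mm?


An I-beam. The web height is 457 mm.

Two wide flanges with a thin centred web — an I-beam. Overall 509 mm minus two 26 mm flanges gives a web of 509 − 2·26 = 457 mm.


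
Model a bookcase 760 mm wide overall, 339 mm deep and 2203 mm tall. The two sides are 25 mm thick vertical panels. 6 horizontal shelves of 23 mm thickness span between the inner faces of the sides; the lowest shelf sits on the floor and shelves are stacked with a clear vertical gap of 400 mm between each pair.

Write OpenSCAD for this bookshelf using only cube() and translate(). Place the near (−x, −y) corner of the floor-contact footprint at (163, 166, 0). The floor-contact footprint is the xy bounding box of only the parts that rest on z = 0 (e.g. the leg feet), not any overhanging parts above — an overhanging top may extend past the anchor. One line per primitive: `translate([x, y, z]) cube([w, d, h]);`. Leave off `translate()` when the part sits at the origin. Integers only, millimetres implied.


translate([163, 166, 0]) cube([25, 339, 2203]);
translate([898, 166, 0]) cube([25, 339, 2203]);
translate([188, 166, 0]) cube([710, 339, 23]);
translate([188, 166, 423]) cube([710, 339, 23]);
translate([188, 166, 846]) cube([710, 339, 23]);
translate([188, 166, 1269]) cube([710, 339, 23]);
translate([188, 166, 1692]) cube([710, 339, 23]);
translate([188, 166, 2115]) cube([710, 339, 23]);


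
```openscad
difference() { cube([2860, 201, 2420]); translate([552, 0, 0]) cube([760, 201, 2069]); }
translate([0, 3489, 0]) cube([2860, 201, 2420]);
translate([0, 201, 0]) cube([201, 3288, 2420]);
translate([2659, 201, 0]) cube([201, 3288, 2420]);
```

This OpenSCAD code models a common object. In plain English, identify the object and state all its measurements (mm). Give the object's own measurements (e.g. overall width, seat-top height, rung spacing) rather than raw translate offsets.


A single room: four walls, each 2420 mm tall and 201 mm thick, enclosing an outside footprint 2860×3690 mm (x × y), no floor or roof. The front and back walls (−y and +y sides) run the full x-width; the side walls fit between their inner faces. A door opening 760 mm wide and 2069 mm tall is cut through the front wall from the floor up, its −x edge 552 mm from the wall's −x end.


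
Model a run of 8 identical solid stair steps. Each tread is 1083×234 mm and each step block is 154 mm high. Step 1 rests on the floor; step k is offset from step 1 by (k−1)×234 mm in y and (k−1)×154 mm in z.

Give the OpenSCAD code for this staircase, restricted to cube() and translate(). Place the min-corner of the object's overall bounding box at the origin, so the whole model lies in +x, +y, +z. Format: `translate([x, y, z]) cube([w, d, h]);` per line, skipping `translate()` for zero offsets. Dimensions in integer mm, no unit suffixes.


cube([1083, 234, 154]);
translate([0, 234, 154]) cube([1083, 234, 154]);
translate([0, 468, 308]) cube([1083, 234, 154]);
translate([0, 702, 462]) cube([1083, 234, 154]);
translate([0, 936, 616]) cube([1083, 234, 154]);
translate([0, 1170, 770]) cube([1083, 234, 154]);
translate([0, 1404, 924]) cube([1083, 234, 154]);
translate([0, 1638, 1078]) cube([1083, 234, 154]);


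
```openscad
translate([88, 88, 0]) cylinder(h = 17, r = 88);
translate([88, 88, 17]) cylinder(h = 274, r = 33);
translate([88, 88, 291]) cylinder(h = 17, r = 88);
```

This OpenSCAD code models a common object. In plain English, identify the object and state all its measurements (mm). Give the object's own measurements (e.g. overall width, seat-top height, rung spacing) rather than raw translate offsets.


A spool: two coaxial disc flanges of radius 88 mm and thickness 17 mm, joined by a core cylinder of radius 33 mm and height 274 mm. The lower flange rests on z = 0 and the three cylinders share a vertical axis.


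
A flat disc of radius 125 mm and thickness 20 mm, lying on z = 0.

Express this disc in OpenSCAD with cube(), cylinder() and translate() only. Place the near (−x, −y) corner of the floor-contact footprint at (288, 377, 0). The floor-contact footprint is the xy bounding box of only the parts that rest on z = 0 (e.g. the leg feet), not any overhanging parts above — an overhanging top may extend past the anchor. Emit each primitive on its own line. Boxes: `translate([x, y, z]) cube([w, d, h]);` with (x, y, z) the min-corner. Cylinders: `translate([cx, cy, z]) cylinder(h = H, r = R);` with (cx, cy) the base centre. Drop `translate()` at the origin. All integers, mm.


translate([413, 502, 0]) cylinder(h = 20, r = 125);


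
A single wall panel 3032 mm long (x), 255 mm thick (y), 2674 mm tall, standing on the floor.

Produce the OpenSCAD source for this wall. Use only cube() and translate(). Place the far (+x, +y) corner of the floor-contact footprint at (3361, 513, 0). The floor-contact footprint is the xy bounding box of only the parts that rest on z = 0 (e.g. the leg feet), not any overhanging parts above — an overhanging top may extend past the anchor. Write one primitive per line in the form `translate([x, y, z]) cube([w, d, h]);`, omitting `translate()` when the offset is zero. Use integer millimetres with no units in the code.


translate([329, 258, 0]) cube([3032, 255, 2674]);


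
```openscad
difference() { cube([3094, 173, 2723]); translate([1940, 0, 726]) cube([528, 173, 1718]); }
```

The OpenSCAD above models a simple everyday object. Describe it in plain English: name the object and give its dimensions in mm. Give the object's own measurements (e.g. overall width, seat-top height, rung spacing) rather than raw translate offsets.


A wall 3094 mm long (x), 173 mm thick (y), 2723 mm tall, with a rectangular window opening cut through it. The opening is 528 mm wide and 1718 mm tall; its sill is at z = 726 mm and its near (−x) edge is 1940 mm from the wall's −x end. The opening passes through the full wall thickness.


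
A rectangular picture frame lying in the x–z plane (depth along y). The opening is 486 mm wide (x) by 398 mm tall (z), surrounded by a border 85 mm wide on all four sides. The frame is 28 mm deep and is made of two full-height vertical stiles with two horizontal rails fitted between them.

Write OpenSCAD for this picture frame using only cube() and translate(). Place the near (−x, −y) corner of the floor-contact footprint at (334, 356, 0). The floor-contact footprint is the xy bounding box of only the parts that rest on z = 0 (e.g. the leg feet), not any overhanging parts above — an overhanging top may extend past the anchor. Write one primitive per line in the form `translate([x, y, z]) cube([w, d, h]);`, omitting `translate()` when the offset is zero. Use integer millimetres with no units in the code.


translate([334, 356, 0]) cube([85, 28, 568]);
translate([905, 356, 0]) cube([85, 28, 568]);
translate([419, 356, 0]) cube([486, 28, 85]);
translate([419, 356, 483]) cube([486, 28, 85]);


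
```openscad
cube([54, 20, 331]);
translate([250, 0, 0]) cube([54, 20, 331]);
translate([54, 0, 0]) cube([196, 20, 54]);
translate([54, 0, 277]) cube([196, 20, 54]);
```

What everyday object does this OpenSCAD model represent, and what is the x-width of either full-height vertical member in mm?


A picture frame. The border width is 54 mm.

Four thin pieces enclosing a rectangular opening — a picture frame. The two full-height stiles are 331 mm tall; the top rail sits at z = 277 and is 54 mm tall, so the border above the opening is 331 − 277 = 54 mm, matching the stile x-width.


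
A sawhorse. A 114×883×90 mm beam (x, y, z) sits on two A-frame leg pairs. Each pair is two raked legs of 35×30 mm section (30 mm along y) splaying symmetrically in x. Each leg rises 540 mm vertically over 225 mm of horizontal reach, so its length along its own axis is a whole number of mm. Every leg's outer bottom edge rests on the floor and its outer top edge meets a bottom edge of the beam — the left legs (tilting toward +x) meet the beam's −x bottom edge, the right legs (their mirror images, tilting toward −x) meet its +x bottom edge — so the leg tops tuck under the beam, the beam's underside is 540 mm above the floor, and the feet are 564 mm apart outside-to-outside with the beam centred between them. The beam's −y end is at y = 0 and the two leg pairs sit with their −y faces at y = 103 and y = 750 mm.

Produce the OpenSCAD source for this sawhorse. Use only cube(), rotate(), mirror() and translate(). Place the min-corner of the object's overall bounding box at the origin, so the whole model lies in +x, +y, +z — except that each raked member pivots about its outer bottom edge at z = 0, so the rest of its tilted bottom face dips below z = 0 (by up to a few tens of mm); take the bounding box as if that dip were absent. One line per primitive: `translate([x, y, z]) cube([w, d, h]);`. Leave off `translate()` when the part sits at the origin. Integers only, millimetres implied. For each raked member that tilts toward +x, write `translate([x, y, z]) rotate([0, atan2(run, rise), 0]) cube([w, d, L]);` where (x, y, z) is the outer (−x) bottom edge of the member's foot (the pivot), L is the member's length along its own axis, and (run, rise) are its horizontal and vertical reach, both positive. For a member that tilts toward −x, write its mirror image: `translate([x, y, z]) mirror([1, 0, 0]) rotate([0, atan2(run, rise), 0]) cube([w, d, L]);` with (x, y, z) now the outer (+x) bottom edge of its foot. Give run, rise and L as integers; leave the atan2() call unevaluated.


// leg length = √(225² + 540²) = 585
// right-leg outer foot x = 2·225 + 114 = 564
// beam min-corner = (225, 0, 540)
translate([225, 0, 540]) cube([114, 883, 90]);
translate([0, 103, 0]) rotate([0, atan2(225, 540), 0]) cube([35, 30, 585]);
translate([564, 103, 0]) mirror([1, 0, 0]) rotate([0, atan2(225, 540), 0]) cube([35, 30, 585]);
translate([0, 750, 0]) rotate([0, atan2(225, 540), 0]) cube([35, 30, 585]);
translate([564, 750, 0]) mirror([1, 0, 0]) rotate([0, atan2(225, 540), 0]) cube([35, 30, 585]);


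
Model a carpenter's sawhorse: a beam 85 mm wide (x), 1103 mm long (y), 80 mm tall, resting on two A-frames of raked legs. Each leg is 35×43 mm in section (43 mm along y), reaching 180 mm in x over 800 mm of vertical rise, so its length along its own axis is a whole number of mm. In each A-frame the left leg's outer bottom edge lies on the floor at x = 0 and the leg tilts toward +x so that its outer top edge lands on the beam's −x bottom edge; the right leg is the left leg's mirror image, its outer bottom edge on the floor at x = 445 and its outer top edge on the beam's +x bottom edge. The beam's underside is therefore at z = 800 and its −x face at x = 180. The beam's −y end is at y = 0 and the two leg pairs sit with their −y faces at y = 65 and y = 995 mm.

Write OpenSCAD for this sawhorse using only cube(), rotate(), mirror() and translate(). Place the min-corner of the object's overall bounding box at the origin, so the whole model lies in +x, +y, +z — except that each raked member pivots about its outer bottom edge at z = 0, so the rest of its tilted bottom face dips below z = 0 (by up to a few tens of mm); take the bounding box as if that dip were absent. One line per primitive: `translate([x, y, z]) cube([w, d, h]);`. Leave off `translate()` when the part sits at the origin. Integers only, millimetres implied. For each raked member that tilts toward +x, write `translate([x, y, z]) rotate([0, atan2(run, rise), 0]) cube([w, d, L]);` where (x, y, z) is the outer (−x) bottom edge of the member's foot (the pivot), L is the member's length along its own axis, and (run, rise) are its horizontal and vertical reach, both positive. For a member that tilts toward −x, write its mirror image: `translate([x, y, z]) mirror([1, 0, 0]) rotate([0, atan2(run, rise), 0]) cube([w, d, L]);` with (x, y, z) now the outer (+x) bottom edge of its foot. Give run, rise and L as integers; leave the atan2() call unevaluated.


// leg length = √(180² + 800²) = 820
// right-leg outer foot x = 2·180 + 85 = 445
// beam min-corner = (180, 0, 800)
translate([180, 0, 800]) cube([85, 1103, 80]);
translate([0, 65, 0]) rotate([0, atan2(180, 800), 0]) cube([35, 43, 820]);
translate([445, 65, 0]) mirror([1, 0, 0]) rotate([0, atan2(180, 800), 0]) cube([35, 43, 820]);
translate([0, 995, 0]) rotate([0, atan2(180, 800), 0]) cube([35, 43, 820]);
translate([445, 995, 0]) mirror([1, 0, 0]) rotate([0, atan2(180, 800), 0]) cube([35, 43, 820]);


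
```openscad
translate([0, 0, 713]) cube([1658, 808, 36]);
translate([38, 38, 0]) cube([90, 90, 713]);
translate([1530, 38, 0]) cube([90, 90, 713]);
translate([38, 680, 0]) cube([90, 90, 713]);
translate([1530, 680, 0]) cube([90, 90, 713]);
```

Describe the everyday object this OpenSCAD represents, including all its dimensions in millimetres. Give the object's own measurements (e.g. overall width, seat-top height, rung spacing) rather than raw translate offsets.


A rectangular dining table. The top is 1658×808×36 mm with its upper surface at z = 749 mm. It stands on four 90×90 mm square legs, each inset 38 mm from the nearest pair of top edges, running from the floor to the underside of the top.


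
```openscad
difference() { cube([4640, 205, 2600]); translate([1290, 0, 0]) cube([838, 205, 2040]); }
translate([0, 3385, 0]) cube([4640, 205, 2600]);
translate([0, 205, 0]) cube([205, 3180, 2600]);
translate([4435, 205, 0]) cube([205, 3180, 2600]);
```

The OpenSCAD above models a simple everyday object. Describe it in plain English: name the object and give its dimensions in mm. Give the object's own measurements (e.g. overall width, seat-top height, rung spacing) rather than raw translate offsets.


A single room: four walls, each 2600 mm tall and 205 mm thick, enclosing an outside footprint 4640×3590 mm (x × y), no floor or roof. The front and back walls (−y and +y sides) run the full x-width; the side walls fit between their inner faces. A door opening 838 mm wide and 2040 mm tall is cut through the front wall from the floor up, its −x edge 1290 mm from the wall's −x end.
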